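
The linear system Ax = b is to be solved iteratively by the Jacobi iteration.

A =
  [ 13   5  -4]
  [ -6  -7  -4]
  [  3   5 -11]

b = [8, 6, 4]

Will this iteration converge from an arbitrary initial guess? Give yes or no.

Let D = diag(13, -7, -11); L, U the strict triangles.
Jacobi: T = -D⁻¹(L+U), T[1,0] = -(-6)/(-7) = -0.8571; T[1,1] = 0.
  T[0,:] = [+0.0000 -0.3846 +0.3077]
  T[1,:] = [-0.8571 +0.0000 -0.5714]
  T[2,:] = [+0.2727 +0.4545 +0.0000]
|roots of det(T-λI)|: 0.5190, 0.3398, 0.3398.
ρ(T) = max|λ| = 0.5190; 0.5190 < 1, so it converges for any x₀.

yes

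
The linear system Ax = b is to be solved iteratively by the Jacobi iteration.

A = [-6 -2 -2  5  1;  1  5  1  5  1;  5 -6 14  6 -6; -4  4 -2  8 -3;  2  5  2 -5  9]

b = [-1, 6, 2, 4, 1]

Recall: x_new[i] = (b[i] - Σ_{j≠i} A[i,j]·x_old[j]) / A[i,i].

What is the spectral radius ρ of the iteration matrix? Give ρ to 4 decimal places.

Write A = D+L+U with D = diag(-6, 5, 14, 8, 9).
T_J = -D⁻¹(L+U): T[3,2] = -(-2)/(8) = +0.2500; T[3,3] = 0.
  T[0,:] = [+0.0000, -0.3333, -0.3333, +0.8333, +0.1667]
  T[1,:] = [-0.2000, +0.0000, -0.2000, -1.0000, -0.2000]
  T[2,:] = [-0.3571, +0.4286, +0.0000, -0.4286, +0.4286]
  T[3,:] = [+0.5000, -0.5000, +0.2500, +0.0000, +0.3750]
  T[4,:] = [-0.2222, -0.5556, -0.2222, +0.5556, +0.0000]
|eigenvalues of T|: 1.2447, 0.8732, 0.5780, 0.5780, 0.3045.
spectral radius ρ = 1.2447; 1.2447 > 1 ⇒ diverges.

1.2447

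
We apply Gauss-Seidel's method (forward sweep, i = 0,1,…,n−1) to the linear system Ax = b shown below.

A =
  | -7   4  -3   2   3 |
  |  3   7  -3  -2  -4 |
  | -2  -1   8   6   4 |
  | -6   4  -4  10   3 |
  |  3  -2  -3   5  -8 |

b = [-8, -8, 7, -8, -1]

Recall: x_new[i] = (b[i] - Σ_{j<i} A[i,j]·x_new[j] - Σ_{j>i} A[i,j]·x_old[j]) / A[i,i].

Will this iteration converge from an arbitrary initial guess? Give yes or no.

Split A = D + L + U, D = diag(-7, 7, 8, 10, -8).
GS T = -(D+L)⁻¹U: row 0 first, T[0,2] = -(-3)/(-7) = -0.4286; later rows by forward substitution.
  T[0,:] = [+0.0000  +0.5714  -0.4286  +0.2857  +0.4286]
  T[1,:] = [+0.0000  -0.2449  +0.6122  +0.1633  +0.3878]
  T[2,:] = [+0.0000  +0.1122  -0.0306  -0.6582  -0.3444]
  T[3,:] = [+0.0000  +0.4857  -0.5143  -0.1571  -0.3357]
  T[4,:] = [+0.0000  +0.5370  -0.6237  +0.2149  -0.0169]
|λ(T)| sorted: 1.2378, 0.4056, 0.2029, 0.2029, 0.0000.
spectral radius ρ = 1.2378; 1.2378 > 1, so it fails to converge.

no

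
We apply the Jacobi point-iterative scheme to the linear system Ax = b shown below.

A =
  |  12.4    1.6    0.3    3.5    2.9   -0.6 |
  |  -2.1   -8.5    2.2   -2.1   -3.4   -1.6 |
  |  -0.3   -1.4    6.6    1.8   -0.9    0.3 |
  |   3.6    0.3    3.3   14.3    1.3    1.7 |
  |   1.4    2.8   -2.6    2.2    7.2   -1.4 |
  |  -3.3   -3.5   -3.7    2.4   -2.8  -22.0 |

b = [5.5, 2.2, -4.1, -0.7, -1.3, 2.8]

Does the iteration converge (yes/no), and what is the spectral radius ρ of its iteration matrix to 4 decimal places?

A = D + L + U where D = diag(12.4, -8.5, 6.6, 14.3, 7.2, -22).
T_J = -D⁻¹(L+U): T[3,4] = -(1.3)/(14.3) = -0.0909; T[3,3] = 0.
  T[0,:] = [+0.0000 -0.1290 -0.0242 -0.2823 -0.2339 +0.0484]
  T[1,:] = [-0.2471 +0.0000 +0.2588 -0.2471 -0.4000 -0.1882]
  T[2,:] = [+0.0455 +0.2121 +0.0000 -0.2727 +0.1364 -0.0455]
  T[3,:] = [-0.2517 -0.0210 -0.2308 +0.0000 -0.0909 -0.1189]
  T[4,:] = [-0.1944 -0.3889 +0.3611 -0.3056 +0.0000 +0.1944]
  T[5,:] = [-0.1500 -0.1591 -0.1682 +0.1091 -0.1273 +0.0000]
eigenvalue magnitudes: 0.7196, 0.4318, 0.3405, 0.3250, 0.3250, 0.0101.
ρ = 0.7196; 0.7196 < 1, so it converges for any x₀.

yes, ρ = 0.7196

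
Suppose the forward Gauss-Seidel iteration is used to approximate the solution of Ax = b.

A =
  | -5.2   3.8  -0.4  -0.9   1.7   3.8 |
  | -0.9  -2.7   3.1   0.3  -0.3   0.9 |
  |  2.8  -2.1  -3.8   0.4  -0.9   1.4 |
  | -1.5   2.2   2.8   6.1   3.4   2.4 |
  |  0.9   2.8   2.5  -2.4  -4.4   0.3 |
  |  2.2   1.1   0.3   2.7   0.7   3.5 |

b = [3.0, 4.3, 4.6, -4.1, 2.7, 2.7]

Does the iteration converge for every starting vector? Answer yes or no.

no

Split A = D + L + U, D = diag(-5.2, -2.7, -3.8, 6.1, -4.4, 3.5).
Gauss-Seidel: T = -(D+L)⁻¹U, row 0 first, T[0,1] = -(3.8)/(-5.2) = +0.7308; later rows by forward substitution.
  T[0,:] = [+0.0000  +0.7308  -0.0769  -0.1731  +0.3269  +0.7308]
  T[1,:] = [+0.0000  -0.2436  +1.1738  +0.1688  -0.2201  +0.0897]
  T[2,:] = [+0.0000  +0.6731  -0.7054  -0.1156  +0.1257  +0.8573]
  T[3,:] = [+0.0000  -0.0414  -0.1185  -0.0504  -0.4553  -0.6396]
  T[4,:] = [+0.0000  +0.3995  +0.3951  +0.0339  +0.2466  +1.1107]
  T[5,:] = [+0.0000  -0.4884  -0.2477  +0.0978  +0.1548  -0.2898]
|roots of det(T-λI)|: 1.4735, 0.4531, 0.4531, 0.3563, 0.0196, 0.0000.
spectral radius ρ = 1.4735; 1.4735 > 1, so it fails to converge.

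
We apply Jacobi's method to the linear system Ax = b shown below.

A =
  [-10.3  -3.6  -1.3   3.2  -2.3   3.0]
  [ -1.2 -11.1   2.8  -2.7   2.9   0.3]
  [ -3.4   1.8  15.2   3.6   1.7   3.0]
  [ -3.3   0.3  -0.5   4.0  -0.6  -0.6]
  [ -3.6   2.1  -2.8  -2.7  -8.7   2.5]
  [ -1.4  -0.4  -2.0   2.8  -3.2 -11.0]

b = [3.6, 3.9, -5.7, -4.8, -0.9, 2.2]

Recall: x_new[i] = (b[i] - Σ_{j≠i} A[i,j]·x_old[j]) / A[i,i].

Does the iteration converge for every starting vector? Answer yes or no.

yes

Diagonal D = diag(-10.3, -11.1, 15.2, 4, -8.7, -11); L, U strict lower/upper.
Jacobi: T = -D⁻¹(L+U), T[3,0] = -(-3.3)/(4) = +0.8250; T[3,3] = 0.
  T[0,:] = [+0.0000  -0.3495  -0.1262  +0.3107  -0.2233  +0.2913]
  T[1,:] = [-0.1081  +0.0000  +0.2523  -0.2432  +0.2613  +0.0270]
  T[2,:] = [+0.2237  -0.1184  +0.0000  -0.2368  -0.1118  -0.1974]
  T[3,:] = [+0.8250  -0.0750  +0.1250  +0.0000  +0.1500  +0.1500]
  T[4,:] = [-0.4138  +0.2414  -0.3218  -0.3103  +0.0000  +0.2874]
  T[5,:] = [-0.1273  -0.0364  -0.1818  +0.2545  -0.2909  +0.0000]
|λ(T)| sorted: 0.8473, 0.5650, 0.5650, 0.4048, 0.1331, 0.1331.
ρ = 0.8473; 0.8473 < 1, so it converges for any x₀.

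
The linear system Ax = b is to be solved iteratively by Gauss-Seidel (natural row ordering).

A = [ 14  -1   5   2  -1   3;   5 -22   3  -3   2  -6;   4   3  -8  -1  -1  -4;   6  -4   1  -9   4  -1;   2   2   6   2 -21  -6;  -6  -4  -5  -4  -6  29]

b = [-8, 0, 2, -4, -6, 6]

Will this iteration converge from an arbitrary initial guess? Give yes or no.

Write A = D+L+U with D = diag(14, -22, -8, -9, -21, 29).
Gauss-Seidel: T = -(D+L)⁻¹U, row 0 first, T[0,4] = -(-1)/(14) = +0.0714; later rows by forward substitution.
  T[0,:] = [+0.0000  +0.0714  -0.3571  -0.1429  +0.0714  -0.2143]
  T[1,:] = [+0.0000  +0.0162  +0.0552  -0.1688  +0.1071  -0.3214]
  T[2,:] = [+0.0000  +0.0418  -0.1579  -0.2597  -0.0491  -0.7277]
  T[3,:] = [+0.0000  +0.0450  -0.2802  -0.0491  +0.4390  -0.1920]
  T[4,:] = [+0.0000  +0.0246  -0.1005  -0.1086  +0.0448  -0.5629]
  T[5,:] = [+0.0000  +0.0355  -0.1529  -0.1269  +0.0909  -0.3571]
|λ(T)| sorted: 0.5898, 0.1345, 0.0790, 0.0790, 0.0646, 0.0000.
spectral radius ρ = 0.5898; 0.5898 < 1: convergent.

yes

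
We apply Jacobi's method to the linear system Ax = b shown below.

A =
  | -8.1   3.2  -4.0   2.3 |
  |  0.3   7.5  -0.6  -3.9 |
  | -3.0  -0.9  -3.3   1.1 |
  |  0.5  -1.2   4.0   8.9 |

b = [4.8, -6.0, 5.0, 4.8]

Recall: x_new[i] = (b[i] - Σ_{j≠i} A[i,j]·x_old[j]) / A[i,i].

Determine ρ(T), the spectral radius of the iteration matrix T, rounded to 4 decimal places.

0.7610

A = D + L + U where D = diag(-8.1, 7.5, -3.3, 8.9).
Jacobi: T = -D⁻¹(L+U), T[0,1] = -(3.2)/(-8.1) = +0.3951; T[0,0] = 0.
  T[0,:] = [+0.0000 +0.3951 -0.4938 +0.2840]
  T[1,:] = [-0.0400 +0.0000 +0.0800 +0.5200]
  T[2,:] = [-0.9091 -0.2727 +0.0000 +0.3333]
  T[3,:] = [-0.0562 +0.1348 -0.4494 +0.0000]
|eigenvalues of T|: 0.7610, 0.4474, 0.3509, 0.3509.
ρ(T) = max|λ| = 0.7610; 0.7610 < 1: convergent.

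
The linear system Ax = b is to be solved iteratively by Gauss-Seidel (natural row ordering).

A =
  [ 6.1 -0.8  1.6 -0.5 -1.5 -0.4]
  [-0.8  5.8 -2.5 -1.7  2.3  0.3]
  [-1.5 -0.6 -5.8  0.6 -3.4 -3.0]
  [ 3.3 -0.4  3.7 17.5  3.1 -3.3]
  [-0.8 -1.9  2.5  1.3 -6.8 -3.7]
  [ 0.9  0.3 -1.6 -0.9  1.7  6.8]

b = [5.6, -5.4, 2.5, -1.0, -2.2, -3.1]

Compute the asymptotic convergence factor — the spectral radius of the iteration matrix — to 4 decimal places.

Diagonal D = diag(6.1, 5.8, -5.8, 17.5, -6.8, 6.8); L, U strict lower/upper.
GS T = -(D+L)⁻¹U: row 0 first, T[0,3] = -(-0.5)/(6.1) = +0.0820; later rows by forward substitution.
  T[0,:] = [+0.0000  +0.1311  -0.2623  +0.0820  +0.2459  +0.0656]
  T[1,:] = [+0.0000  +0.0181  +0.3949  +0.3044  -0.3626  -0.0427]
  T[2,:] = [+0.0000  -0.0358  +0.0270  +0.0508  -0.6123  -0.5298]
  T[3,:] = [+0.0000  -0.0168  +0.0528  -0.0192  -0.1023  +0.2872]
  T[4,:] = [+0.0000  -0.0368  -0.0595  -0.0797  -0.1723  -0.6798]
  T[5,:] = [+0.0000  -0.0196  +0.0455  +0.0050  -0.1311  +0.0765]
moduli |λ_i(T)| = 0.3473, 0.2517, 0.2517, 0.1106, 0.0306, 0.0000.
ρ(T) = max|λ| = 0.3473; 0.3473 < 1 ⇒ converges.

0.3473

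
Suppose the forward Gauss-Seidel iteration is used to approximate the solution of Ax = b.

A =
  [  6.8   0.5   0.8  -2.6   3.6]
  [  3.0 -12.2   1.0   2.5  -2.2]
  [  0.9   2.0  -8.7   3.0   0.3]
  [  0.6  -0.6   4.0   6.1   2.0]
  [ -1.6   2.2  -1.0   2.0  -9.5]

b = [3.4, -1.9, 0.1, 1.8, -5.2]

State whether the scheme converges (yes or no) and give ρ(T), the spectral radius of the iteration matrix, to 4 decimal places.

yes, ρ = 0.4185

A = D + L + U where D = diag(6.8, -12.2, -8.7, 6.1, -9.5).
T_GS = -(D+L)⁻¹U: row 0 first, T[0,3] = -(-2.6)/(6.8) = +0.3824; later rows by forward substitution.
  T[0,:] = [+0.0000, -0.0735, -0.1176, +0.3824, -0.5294]
  T[1,:] = [+0.0000, -0.0181, +0.0530, +0.2989, -0.3105]
  T[2,:] = [+0.0000, -0.0118, +0.0000, +0.4531, -0.0917]
  T[3,:] = [+0.0000, +0.0132, +0.0168, -0.3053, -0.2462]
  T[4,:] = [+0.0000, +0.0122, +0.0356, -0.1071, -0.0249]
|eigenvalues of T|: 0.4185, 0.1201, 0.1201, 0.0190, 0.0000.
ρ(T) = max|λ| = 0.4185; 0.4185 < 1: convergent.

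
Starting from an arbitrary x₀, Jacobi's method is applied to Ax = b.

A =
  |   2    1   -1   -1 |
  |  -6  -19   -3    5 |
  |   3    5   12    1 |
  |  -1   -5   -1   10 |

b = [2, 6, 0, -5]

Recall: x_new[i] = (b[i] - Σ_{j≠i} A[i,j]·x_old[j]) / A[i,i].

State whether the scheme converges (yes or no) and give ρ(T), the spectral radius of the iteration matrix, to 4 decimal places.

yes, ρ = 0.6702

Split A = D + L + U, D = diag(2, -19, 12, 10).
T_J = -D⁻¹(L+U): T[0,1] = -(1)/(2) = -0.5000; T[0,0] = 0.
  T[0,:] = [+0.0000  -0.5000  +0.5000  +0.5000]
  T[1,:] = [-0.3158  +0.0000  -0.1579  +0.2632]
  T[2,:] = [-0.2500  -0.4167  +0.0000  -0.0833]
  T[3,:] = [+0.1000  +0.5000  +0.1000  +0.0000]
moduli |λ_i(T)| = 0.6702, 0.5205, 0.3152, 0.3152.
ρ = 0.6702; 0.6702 < 1 ⇒ converges.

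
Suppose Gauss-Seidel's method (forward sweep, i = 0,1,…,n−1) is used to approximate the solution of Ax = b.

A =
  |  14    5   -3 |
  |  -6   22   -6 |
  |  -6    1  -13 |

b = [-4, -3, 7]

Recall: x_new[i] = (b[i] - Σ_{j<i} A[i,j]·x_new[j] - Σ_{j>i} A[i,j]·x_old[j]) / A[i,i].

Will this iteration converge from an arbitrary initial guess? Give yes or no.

yes

A = D + L + U where D = diag(14, 22, -13).
Gauss-Seidel: T = -(D+L)⁻¹U, row 0 first, T[0,1] = -(5)/(14) = -0.3571; later rows by forward substitution.
  T[0,:] = [+0.0000, -0.3571, +0.2143]
  T[1,:] = [+0.0000, -0.0974, +0.3312]
  T[2,:] = [+0.0000, +0.1573, -0.0734]
moduli |λ_i(T)| = 0.3140, 0.1432, 0.0000.
ρ = 0.3140; 0.3140 < 1 ⇒ converges.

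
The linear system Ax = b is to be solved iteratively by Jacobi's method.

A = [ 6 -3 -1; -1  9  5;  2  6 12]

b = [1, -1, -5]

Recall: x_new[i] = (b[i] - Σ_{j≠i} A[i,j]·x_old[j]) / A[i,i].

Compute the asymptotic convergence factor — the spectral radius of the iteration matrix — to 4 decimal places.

A = D + L + U where D = diag(6, 9, 12).
T_J = -D⁻¹(L+U): T[2,0] = -(2)/(12) = -0.1667; T[2,2] = 0.
  T[0,:] = [+0.0000, +0.5000, +0.1667]
  T[1,:] = [+0.1111, +0.0000, -0.5556]
  T[2,:] = [-0.1667, -0.5000, +0.0000]
|eigenvalues of T|: 0.6056, 0.4775, 0.1281.
ρ = 0.6056; 0.6056 < 1 ⇒ converges.

0.6056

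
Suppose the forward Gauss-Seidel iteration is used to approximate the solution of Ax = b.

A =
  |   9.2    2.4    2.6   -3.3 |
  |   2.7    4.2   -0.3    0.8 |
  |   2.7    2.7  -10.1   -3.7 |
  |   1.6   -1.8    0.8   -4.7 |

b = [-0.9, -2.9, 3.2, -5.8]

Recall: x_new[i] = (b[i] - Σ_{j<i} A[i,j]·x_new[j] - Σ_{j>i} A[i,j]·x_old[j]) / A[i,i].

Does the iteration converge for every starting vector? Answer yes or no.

Let D = diag(9.2, 4.2, -10.1, -4.7); L, U the strict triangles.
GS T = -(D+L)⁻¹U: row 0 first, T[0,1] = -(2.4)/(9.2) = -0.2609; later rows by forward substitution.
  T[0,:] = [+0.0000, -0.2609, -0.2826, +0.3587]
  T[1,:] = [+0.0000, +0.1677, +0.2531, -0.4211]
  T[2,:] = [+0.0000, -0.0249, -0.0079, -0.3830]
  T[3,:] = [+0.0000, -0.1573, -0.1945, +0.2182]
|λ(T)| sorted: 0.5641, 0.1604, 0.0257, 0.0000.
ρ(T) = max|λ| = 0.5641; 0.5641 < 1: convergent.

yes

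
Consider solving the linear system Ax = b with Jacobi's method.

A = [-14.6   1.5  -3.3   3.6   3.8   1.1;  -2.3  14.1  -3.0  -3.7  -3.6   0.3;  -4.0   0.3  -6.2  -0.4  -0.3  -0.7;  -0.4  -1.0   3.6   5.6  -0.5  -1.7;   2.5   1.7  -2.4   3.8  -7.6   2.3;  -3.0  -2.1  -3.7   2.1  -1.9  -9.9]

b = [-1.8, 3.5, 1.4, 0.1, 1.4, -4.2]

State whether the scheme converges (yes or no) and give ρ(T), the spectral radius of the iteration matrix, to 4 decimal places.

A = D + L + U where D = diag(-14.6, 14.1, -6.2, 5.6, -7.6, -9.9).
Jacobi: T = -D⁻¹(L+U), T[1,5] = -(0.3)/(14.1) = -0.0213; T[1,1] = 0.
  T[0,:] = [+0.0000  +0.1027  -0.2260  +0.2466  +0.2603  +0.0753]
  T[1,:] = [+0.1631  +0.0000  +0.2128  +0.2624  +0.2553  -0.0213]
  T[2,:] = [-0.6452  +0.0484  +0.0000  -0.0645  -0.0484  -0.1129]
  T[3,:] = [+0.0714  +0.1786  -0.6429  +0.0000  +0.0893  +0.3036]
  T[4,:] = [+0.3289  +0.2237  -0.3158  +0.5000  +0.0000  +0.3026]
  T[5,:] = [-0.3030  -0.2121  -0.3737  +0.2121  -0.1919  +0.0000]
eigenvalue magnitudes: 0.8386, 0.4364, 0.4364, 0.2221, 0.2221, 0.1955.
ρ(T) = max|λ| = 0.8386; 0.8386 < 1: convergent.

yes, ρ = 0.8386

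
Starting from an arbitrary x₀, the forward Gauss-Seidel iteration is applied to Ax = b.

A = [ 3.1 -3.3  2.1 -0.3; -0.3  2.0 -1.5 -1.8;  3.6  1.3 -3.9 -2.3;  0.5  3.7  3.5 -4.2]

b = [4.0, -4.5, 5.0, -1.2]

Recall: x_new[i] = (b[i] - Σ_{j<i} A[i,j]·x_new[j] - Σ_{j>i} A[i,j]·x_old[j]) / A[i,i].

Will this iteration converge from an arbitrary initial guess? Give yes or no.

no

Diagonal D = diag(3.1, 2, -3.9, -4.2); L, U strict lower/upper.
T_GS = -(D+L)⁻¹U: row 0 first, T[0,1] = -(-3.3)/(3.1) = +1.0645; later rows by forward substitution.
  T[0,:] = [+0.0000, +1.0645, -0.6774, +0.0968]
  T[1,:] = [+0.0000, +0.1597, +0.6484, +0.9145]
  T[2,:] = [+0.0000, +1.0359, -0.4092, -0.1956]
  T[3,:] = [+0.0000, +1.1306, +0.1496, +0.6542]
|λ(T)| sorted: 1.5845, 1.2091, 0.0293, 0.0000.
ρ = 1.5845; 1.5845 > 1, so it fails to converge.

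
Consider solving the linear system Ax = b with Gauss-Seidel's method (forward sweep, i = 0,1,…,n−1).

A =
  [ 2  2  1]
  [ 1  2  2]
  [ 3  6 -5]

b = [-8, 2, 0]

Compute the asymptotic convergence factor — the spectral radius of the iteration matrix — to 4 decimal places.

Let D = diag(2, 2, -5); L, U the strict triangles.
Gauss-Seidel: T = -(D+L)⁻¹U, row 0 first, T[0,1] = -(2)/(2) = -1.0000; later rows by forward substitution.
  T[0,:] = [+0.0000 -1.0000 -0.5000]
  T[1,:] = [+0.0000 +0.5000 -0.7500]
  T[2,:] = [+0.0000 -0.0000 -1.2000]
moduli |λ_i(T)| = 1.2000, 0.5000, 0.0000.
spectral radius ρ = 1.2000; 1.2000 > 1, so it fails to converge.

1.2000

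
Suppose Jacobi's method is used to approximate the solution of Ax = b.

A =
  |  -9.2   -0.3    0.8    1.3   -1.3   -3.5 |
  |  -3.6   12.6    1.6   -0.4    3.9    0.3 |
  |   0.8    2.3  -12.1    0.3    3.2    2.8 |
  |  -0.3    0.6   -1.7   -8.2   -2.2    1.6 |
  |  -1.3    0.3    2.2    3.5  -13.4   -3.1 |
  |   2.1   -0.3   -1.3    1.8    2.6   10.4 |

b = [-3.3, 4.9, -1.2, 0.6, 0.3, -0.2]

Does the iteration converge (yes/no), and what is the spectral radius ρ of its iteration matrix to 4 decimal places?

yes, ρ = 0.5565

Diagonal D = diag(-9.2, 12.6, -12.1, -8.2, -13.4, 10.4); L, U strict lower/upper.
T_J = -D⁻¹(L+U): T[0,5] = -(-3.5)/(-9.2) = -0.3804; T[0,0] = 0.
  T[0,:] = [+0.0000  -0.0326  +0.0870  +0.1413  -0.1413  -0.3804]
  T[1,:] = [+0.2857  +0.0000  -0.1270  +0.0317  -0.3095  -0.0238]
  T[2,:] = [+0.0661  +0.1901  +0.0000  +0.0248  +0.2645  +0.2314]
  T[3,:] = [-0.0366  +0.0732  -0.2073  +0.0000  -0.2683  +0.1951]
  T[4,:] = [-0.0970  +0.0224  +0.1642  +0.2612  +0.0000  -0.2313]
  T[5,:] = [-0.2019  +0.0288  +0.1250  -0.1731  -0.2500  +0.0000]
moduli |λ_i(T)| = 0.5565, 0.3816, 0.3816, 0.2322, 0.2322, 0.1059.
ρ(T) = max|λ| = 0.5565; 0.5565 < 1: convergent.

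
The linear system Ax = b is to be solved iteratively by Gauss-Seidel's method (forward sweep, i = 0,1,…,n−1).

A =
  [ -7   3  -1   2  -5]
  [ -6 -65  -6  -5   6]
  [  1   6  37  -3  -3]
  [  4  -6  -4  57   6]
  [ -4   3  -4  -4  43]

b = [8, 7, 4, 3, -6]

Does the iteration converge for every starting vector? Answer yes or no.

A = D + L + U where D = diag(-7, -65, 37, 57, 43).
Gauss-Seidel: T = -(D+L)⁻¹U, row 0 first, T[0,4] = -(-5)/(-7) = -0.7143; later rows by forward substitution.
  T[0,:] = [+0.0000 +0.4286 -0.1429 +0.2857 -0.7143]
  T[1,:] = [+0.0000 -0.0396 -0.0791 -0.1033 +0.1582]
  T[2,:] = [+0.0000 -0.0052 +0.0167 +0.0901 +0.0747]
  T[3,:] = [+0.0000 -0.0346 +0.0029 -0.0246 -0.0332]
  T[4,:] = [+0.0000 +0.0389 -0.0059 +0.0399 -0.0736]
moduli |λ_i(T)| = 0.1533, 0.0738, 0.0527, 0.0527, 0.0000.
ρ = 0.1533; 0.1533 < 1: convergent.

yes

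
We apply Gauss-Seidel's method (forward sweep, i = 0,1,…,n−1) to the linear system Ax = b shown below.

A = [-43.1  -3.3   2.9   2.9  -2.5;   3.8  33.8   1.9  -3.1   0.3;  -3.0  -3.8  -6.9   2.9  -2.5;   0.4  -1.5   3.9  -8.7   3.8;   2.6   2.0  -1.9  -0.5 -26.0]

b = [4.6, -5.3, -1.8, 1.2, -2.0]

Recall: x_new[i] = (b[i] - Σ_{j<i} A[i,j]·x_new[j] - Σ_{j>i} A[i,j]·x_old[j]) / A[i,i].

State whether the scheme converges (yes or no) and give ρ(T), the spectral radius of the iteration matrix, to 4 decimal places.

yes, ρ = 0.1614

Split A = D + L + U, D = diag(-43.1, 33.8, -6.9, -8.7, -26).
T_GS = -(D+L)⁻¹U: row 0 first, T[0,4] = -(-2.5)/(-43.1) = -0.0580; later rows by forward substitution.
  T[0,:] = [+0.0000  -0.0766  +0.0673  +0.0673  -0.0580]
  T[1,:] = [+0.0000  +0.0086  -0.0638  +0.0842  -0.0024]
  T[2,:] = [+0.0000  +0.0285  +0.0059  +0.3447  -0.3358]
  T[3,:] = [+0.0000  +0.0078  +0.0167  +0.1431  +0.2840]
  T[4,:] = [+0.0000  -0.0092  +0.0011  -0.0147  +0.0131]
|roots of det(T-λI)|: 0.1614, 0.0866, 0.0866, 0.0654, 0.0000.
ρ(T) = max|λ| = 0.1614; 0.1614 < 1 ⇒ converges.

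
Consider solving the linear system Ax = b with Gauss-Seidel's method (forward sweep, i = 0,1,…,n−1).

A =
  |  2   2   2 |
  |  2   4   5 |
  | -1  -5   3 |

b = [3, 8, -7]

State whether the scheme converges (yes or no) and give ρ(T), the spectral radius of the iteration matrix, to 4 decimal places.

no, ρ = 1.3843

Write A = D+L+U with D = diag(2, 4, 3).
Gauss-Seidel: T = -(D+L)⁻¹U, row 0 first, T[0,1] = -(2)/(2) = -1.0000; later rows by forward substitution.
  T[0,:] = [+0.0000  -1.0000  -1.0000]
  T[1,:] = [+0.0000  +0.5000  -0.7500]
  T[2,:] = [+0.0000  +0.5000  -1.5833]
|roots of det(T-λI)|: 1.3843, 0.3010, 0.0000.
ρ(T) = max|λ| = 1.3843; 1.3843 > 1: divergent.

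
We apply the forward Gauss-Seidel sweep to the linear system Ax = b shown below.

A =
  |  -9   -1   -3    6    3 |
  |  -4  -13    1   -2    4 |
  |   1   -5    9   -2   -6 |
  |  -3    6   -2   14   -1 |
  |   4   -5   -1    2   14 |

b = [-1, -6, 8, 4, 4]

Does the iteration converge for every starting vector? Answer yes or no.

yes

Let D = diag(-9, -13, 9, 14, 14); L, U the strict triangles.
GS T = -(D+L)⁻¹U: row 0 first, T[0,2] = -(-3)/(-9) = -0.3333; later rows by forward substitution.
  T[0,:] = [+0.0000, -0.1111, -0.3333, +0.6667, +0.3333]
  T[1,:] = [+0.0000, +0.0342, +0.1795, -0.3590, +0.2051]
  T[2,:] = [+0.0000, +0.0313, +0.1368, -0.0513, +0.7436]
  T[3,:] = [+0.0000, -0.0340, -0.1288, +0.2894, +0.1612]
  T[4,:] = [+0.0000, +0.0510, +0.1875, -0.3637, +0.0081]
|eigenvalues of T|: 0.5731, 0.0891, 0.0276, 0.0276, 0.0000.
spectral radius ρ = 0.5731; 0.5731 < 1 ⇒ converges.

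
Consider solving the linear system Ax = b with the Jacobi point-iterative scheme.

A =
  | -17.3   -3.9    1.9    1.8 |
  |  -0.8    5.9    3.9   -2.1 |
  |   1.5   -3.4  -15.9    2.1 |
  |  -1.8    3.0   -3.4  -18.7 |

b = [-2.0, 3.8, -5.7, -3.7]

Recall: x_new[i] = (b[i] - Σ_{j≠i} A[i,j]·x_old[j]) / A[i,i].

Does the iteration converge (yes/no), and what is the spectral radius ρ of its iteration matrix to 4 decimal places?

yes, ρ = 0.4312

Split A = D + L + U, D = diag(-17.3, 5.9, -15.9, -18.7).
T_J = -D⁻¹(L+U): T[0,1] = -(-3.9)/(-17.3) = -0.2254; T[0,0] = 0.
  T[0,:] = [+0.0000 -0.2254 +0.1098 +0.1040]
  T[1,:] = [+0.1356 +0.0000 -0.6610 +0.3559]
  T[2,:] = [+0.0943 -0.2138 +0.0000 +0.1321]
  T[3,:] = [-0.0963 +0.1604 -0.1818 +0.0000]
|eigenvalues of T|: 0.4312, 0.2953, 0.1231, 0.0127.
ρ(T) = max|λ| = 0.4312; 0.4312 < 1, so it converges for any x₀.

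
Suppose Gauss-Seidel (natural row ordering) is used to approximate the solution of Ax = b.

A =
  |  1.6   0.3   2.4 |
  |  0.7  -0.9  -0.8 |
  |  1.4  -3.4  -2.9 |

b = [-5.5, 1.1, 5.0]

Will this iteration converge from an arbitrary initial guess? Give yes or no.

A = D + L + U where D = diag(1.6, -0.9, -2.9).
Gauss-Seidel: T = -(D+L)⁻¹U, row 0 first, T[0,1] = -(0.3)/(1.6) = -0.1875; later rows by forward substitution.
  T[0,:] = [+0.0000, -0.1875, -1.5000]
  T[1,:] = [+0.0000, -0.1458, -2.0556]
  T[2,:] = [+0.0000, +0.0805, +1.6858]
moduli |λ_i(T)| = 1.5906, 0.0506, 0.0000.
spectral radius ρ = 1.5906; 1.5906 > 1: divergent.

no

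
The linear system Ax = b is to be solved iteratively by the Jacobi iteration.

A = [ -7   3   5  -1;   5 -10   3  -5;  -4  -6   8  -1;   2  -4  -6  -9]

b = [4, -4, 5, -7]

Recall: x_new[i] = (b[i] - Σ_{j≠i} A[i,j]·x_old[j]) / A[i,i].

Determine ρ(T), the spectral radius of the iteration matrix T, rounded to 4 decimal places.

1.1887

A = D + L + U where D = diag(-7, -10, 8, -9).
Jacobi T = -D⁻¹(L+U): T[2,1] = -(-6)/(8) = +0.7500; T[2,2] = 0.
  T[0,:] = [+0.0000, +0.4286, +0.7143, -0.1429]
  T[1,:] = [+0.5000, +0.0000, +0.3000, -0.5000]
  T[2,:] = [+0.5000, +0.7500, +0.0000, +0.1250]
  T[3,:] = [+0.2222, -0.4444, -0.6667, +0.0000]
|λ(T)| sorted: 1.1887, 0.7316, 0.7316, 0.0212.
spectral radius ρ = 1.1887; 1.1887 > 1, so it fails to converge.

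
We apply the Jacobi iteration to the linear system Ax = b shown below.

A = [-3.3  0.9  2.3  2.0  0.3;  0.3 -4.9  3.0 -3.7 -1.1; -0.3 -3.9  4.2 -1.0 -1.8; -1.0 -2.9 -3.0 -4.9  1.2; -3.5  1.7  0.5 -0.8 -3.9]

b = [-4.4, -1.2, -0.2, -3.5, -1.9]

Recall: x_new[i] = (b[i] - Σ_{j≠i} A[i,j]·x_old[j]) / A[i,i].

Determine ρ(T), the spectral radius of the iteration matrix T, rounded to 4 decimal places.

Write A = D+L+U with D = diag(-3.3, -4.9, 4.2, -4.9, -3.9).
Jacobi T = -D⁻¹(L+U): T[4,3] = -(-0.8)/(-3.9) = -0.2051; T[4,4] = 0.
  T[0,:] = [+0.0000  +0.2727  +0.6970  +0.6061  +0.0909]
  T[1,:] = [+0.0612  +0.0000  +0.6122  -0.7551  -0.2245]
  T[2,:] = [+0.0714  +0.9286  +0.0000  +0.2381  +0.4286]
  T[3,:] = [-0.2041  -0.5918  -0.6122  +0.0000  +0.2449]
  T[4,:] = [-0.8974  +0.4359  +0.1282  -0.2051  +0.0000]
|λ(T)| sorted: 1.1206, 0.8098, 0.7437, 0.7437, 0.6145.
spectral radius ρ = 1.1206; 1.1206 > 1, so it fails to converge.

1.1206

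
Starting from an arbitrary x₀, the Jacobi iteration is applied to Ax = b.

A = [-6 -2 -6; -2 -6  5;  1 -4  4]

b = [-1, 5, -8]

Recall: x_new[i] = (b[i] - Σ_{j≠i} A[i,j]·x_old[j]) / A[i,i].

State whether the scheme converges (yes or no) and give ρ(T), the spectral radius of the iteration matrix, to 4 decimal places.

no, ρ = 1.2333

Let D = diag(-6, -6, 4); L, U the strict triangles.
T_J = -D⁻¹(L+U): T[2,0] = -(1)/(4) = -0.2500; T[2,2] = 0.
  T[0,:] = [+0.0000 -0.3333 -1.0000]
  T[1,:] = [-0.3333 +0.0000 +0.8333]
  T[2,:] = [-0.2500 +1.0000 +0.0000]
eigenvalue magnitudes: 1.2333, 0.8483, 0.3850.
ρ = 1.2333; 1.2333 > 1: divergent.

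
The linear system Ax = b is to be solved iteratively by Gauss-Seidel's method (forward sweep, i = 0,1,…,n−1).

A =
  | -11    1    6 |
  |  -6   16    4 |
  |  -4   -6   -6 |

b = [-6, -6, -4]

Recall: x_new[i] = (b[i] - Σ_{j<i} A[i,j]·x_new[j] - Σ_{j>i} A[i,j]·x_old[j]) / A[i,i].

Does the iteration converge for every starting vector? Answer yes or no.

yes

Let D = diag(-11, 16, -6); L, U the strict triangles.
Gauss-Seidel: T = -(D+L)⁻¹U, row 0 first, T[0,2] = -(6)/(-11) = +0.5455; later rows by forward substitution.
  T[0,:] = [+0.0000  +0.0909  +0.5455]
  T[1,:] = [+0.0000  +0.0341  -0.0455]
  T[2,:] = [+0.0000  -0.0947  -0.3182]
|λ(T)| sorted: 0.3300, 0.0459, 0.0000.
ρ(T) = max|λ| = 0.3300; 0.3300 < 1 ⇒ converges.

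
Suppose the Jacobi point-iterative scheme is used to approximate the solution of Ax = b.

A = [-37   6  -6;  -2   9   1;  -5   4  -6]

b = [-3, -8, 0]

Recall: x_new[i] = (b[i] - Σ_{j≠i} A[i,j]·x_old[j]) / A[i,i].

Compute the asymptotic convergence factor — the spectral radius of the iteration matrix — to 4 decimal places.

0.3504

Write A = D+L+U with D = diag(-37, 9, -6).
Jacobi T = -D⁻¹(L+U): T[1,0] = -(-2)/(9) = +0.2222; T[1,1] = 0.
  T[0,:] = [+0.0000 +0.1622 -0.1622]
  T[1,:] = [+0.2222 +0.0000 -0.1111]
  T[2,:] = [-0.8333 +0.6667 +0.0000]
eigenvalue magnitudes: 0.3504, 0.2459, 0.1046.
spectral radius ρ = 0.3504; 0.3504 < 1 ⇒ converges.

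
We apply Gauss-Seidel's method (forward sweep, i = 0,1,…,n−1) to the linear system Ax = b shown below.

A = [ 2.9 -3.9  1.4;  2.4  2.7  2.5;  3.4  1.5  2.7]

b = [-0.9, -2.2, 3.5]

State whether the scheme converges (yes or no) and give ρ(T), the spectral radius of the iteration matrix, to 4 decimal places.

Write A = D+L+U with D = diag(2.9, 2.7, 2.7).
GS T = -(D+L)⁻¹U: row 0 first, T[0,1] = -(-3.9)/(2.9) = +1.3448; later rows by forward substitution.
  T[0,:] = [+0.0000, +1.3448, -0.4828]
  T[1,:] = [+0.0000, -1.1954, -0.4968]
  T[2,:] = [+0.0000, -1.0294, +0.8839]
|eigenvalues of T|: 1.4176, 1.1061, 0.0000.
spectral radius ρ = 1.4176; 1.4176 > 1, so it fails to converge.

no, ρ = 1.4176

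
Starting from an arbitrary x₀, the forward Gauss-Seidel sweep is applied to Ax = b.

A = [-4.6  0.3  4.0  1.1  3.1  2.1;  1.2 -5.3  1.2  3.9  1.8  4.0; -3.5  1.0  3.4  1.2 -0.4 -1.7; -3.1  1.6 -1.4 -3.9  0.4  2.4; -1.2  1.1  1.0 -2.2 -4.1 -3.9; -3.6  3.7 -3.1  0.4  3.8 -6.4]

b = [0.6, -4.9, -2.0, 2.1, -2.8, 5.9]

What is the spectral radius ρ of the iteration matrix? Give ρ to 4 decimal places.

Diagonal D = diag(-4.6, -5.3, 3.4, -3.9, -4.1, -6.4); L, U strict lower/upper.
Gauss-Seidel: T = -(D+L)⁻¹U, row 0 first, T[0,1] = -(0.3)/(-4.6) = +0.0652; later rows by forward substitution.
  T[0,:] = [+0.0000  +0.0652  +0.8696  +0.2391  +0.6739  +0.4565]
  T[1,:] = [+0.0000  +0.0148  +0.4233  +0.7900  +0.4922  +0.8581]
  T[2,:] = [+0.0000  +0.0628  +0.7706  -0.3391  +0.6666  +0.7176]
  T[3,:] = [+0.0000  -0.0683  -0.7942  +0.2558  -0.4705  +0.3470]
  T[4,:] = [+0.0000  +0.0368  +0.4732  -0.0780  +0.3499  -0.8658]
  T[5,:] = [+0.0000  -0.0410  -0.3864  +0.4561  -0.2391  -0.6007]
eigenvalue magnitudes: 1.4128, 0.7533, 0.2310, 0.2310, 0.0050, 0.0000.
spectral radius ρ = 1.4128; 1.4128 > 1: divergent.

1.4128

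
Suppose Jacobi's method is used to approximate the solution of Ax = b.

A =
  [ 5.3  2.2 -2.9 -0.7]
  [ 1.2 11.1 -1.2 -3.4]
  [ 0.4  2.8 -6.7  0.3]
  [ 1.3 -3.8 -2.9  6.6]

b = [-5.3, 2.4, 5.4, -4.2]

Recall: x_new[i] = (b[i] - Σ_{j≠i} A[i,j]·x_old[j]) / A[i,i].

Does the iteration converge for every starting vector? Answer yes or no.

yes

Diagonal D = diag(5.3, 11.1, -6.7, 6.6); L, U strict lower/upper.
Jacobi T = -D⁻¹(L+U): T[2,3] = -(0.3)/(-6.7) = +0.0448; T[2,2] = 0.
  T[0,:] = [+0.0000 -0.4151 +0.5472 +0.1321]
  T[1,:] = [-0.1081 +0.0000 +0.1081 +0.3063]
  T[2,:] = [+0.0597 +0.4179 +0.0000 +0.0448]
  T[3,:] = [-0.1970 +0.5758 +0.4394 +0.0000]
|λ(T)| sorted: 0.5396, 0.4399, 0.4399, 0.2477.
spectral radius ρ = 0.5396; 0.5396 < 1: convergent.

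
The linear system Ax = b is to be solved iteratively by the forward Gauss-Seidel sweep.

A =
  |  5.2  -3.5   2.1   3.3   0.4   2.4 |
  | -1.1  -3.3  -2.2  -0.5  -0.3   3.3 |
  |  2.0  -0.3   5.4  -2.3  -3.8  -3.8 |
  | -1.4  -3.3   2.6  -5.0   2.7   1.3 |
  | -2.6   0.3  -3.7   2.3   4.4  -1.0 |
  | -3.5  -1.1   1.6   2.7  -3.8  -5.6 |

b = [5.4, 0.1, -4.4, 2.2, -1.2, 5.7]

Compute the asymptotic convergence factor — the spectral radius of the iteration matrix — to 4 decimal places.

Diagonal D = diag(5.2, -3.3, 5.4, -5, 4.4, -5.6); L, U strict lower/upper.
Gauss-Seidel: T = -(D+L)⁻¹U, row 0 first, T[0,4] = -(0.4)/(5.2) = -0.0769; later rows by forward substitution.
  T[0,:] = [+0.0000 +0.6731 -0.4038 -0.6346 -0.0769 -0.4615]
  T[1,:] = [+0.0000 -0.2244 -0.5321 +0.0600 -0.0653 +1.1538]
  T[2,:] = [+0.0000 -0.2618 +0.1200 +0.6643 +0.7286 +0.9387]
  T[3,:] = [+0.0000 -0.1765 +0.5266 +0.4835 +0.9835 +0.1158]
  T[4,:] = [+0.0000 +0.2852 -0.3767 -0.0732 +0.0576 +0.6047]
  T[5,:] = [+0.0000 -0.7300 +0.9008 +0.8575 +0.7042 -0.0245]
moduli |λ_i(T)| = 1.4880, 0.8391, 0.8391, 0.1183, 0.1183, 0.0000.
ρ = 1.4880; 1.4880 > 1 ⇒ diverges.

1.4880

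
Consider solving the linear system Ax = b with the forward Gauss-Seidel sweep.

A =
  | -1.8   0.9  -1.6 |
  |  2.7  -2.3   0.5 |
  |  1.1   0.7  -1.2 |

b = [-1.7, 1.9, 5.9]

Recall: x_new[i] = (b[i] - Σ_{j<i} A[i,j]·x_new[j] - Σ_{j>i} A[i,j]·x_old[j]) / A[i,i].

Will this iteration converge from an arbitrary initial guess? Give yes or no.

Write A = D+L+U with D = diag(-1.8, -2.3, -1.2).
T_GS = -(D+L)⁻¹U: row 0 first, T[0,2] = -(-1.6)/(-1.8) = -0.8889; later rows by forward substitution.
  T[0,:] = [+0.0000, +0.5000, -0.8889]
  T[1,:] = [+0.0000, +0.5870, -0.8261]
  T[2,:] = [+0.0000, +0.8007, -1.2967]
|λ(T)| sorted: 0.8298, 0.1201, 0.0000.
spectral radius ρ = 0.8298; 0.8298 < 1: convergent.

yes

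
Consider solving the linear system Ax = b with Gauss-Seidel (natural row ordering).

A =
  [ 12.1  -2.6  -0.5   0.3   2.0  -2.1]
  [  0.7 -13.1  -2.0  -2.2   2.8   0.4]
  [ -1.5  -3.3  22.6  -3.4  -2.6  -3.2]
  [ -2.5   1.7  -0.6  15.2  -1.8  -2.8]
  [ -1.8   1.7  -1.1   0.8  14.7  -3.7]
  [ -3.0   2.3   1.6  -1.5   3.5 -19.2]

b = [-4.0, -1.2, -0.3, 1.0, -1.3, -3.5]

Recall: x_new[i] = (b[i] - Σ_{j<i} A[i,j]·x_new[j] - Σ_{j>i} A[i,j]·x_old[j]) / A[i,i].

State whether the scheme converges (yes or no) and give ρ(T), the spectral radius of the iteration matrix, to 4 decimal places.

Diagonal D = diag(12.1, -13.1, 22.6, 15.2, 14.7, -19.2); L, U strict lower/upper.
GS T = -(D+L)⁻¹U: row 0 first, T[0,1] = -(-2.6)/(12.1) = +0.2149; later rows by forward substitution.
  T[0,:] = [+0.0000, +0.2149, +0.0413, -0.0248, -0.1653, +0.1736]
  T[1,:] = [+0.0000, +0.0115, -0.1505, -0.1693, +0.2049, +0.0398]
  T[2,:] = [+0.0000, +0.0159, -0.0192, +0.1241, +0.1340, +0.1589]
  T[3,:] = [+0.0000, +0.0347, +0.0229, +0.0198, +0.0736, +0.2146]
  T[4,:] = [+0.0000, +0.0243, +0.0198, +0.0247, -0.0379, +0.2686]
  T[5,:] = [+0.0000, -0.0292, -0.0243, -0.0031, +0.0489, +0.0231]
|eigenvalues of T|: 0.1849, 0.1379, 0.1379, 0.1373, 0.0476, 0.0000.
ρ = 0.1849; 0.1849 < 1, so it converges for any x₀.

yes, ρ = 0.1849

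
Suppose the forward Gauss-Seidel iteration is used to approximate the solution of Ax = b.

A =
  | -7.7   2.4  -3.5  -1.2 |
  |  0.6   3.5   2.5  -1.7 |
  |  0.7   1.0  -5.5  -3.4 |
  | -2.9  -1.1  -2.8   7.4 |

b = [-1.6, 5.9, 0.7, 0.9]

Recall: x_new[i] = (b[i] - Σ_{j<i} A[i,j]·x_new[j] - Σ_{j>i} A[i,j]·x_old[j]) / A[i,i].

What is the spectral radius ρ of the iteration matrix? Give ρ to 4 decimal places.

A = D + L + U where D = diag(-7.7, 3.5, -5.5, 7.4).
Gauss-Seidel: T = -(D+L)⁻¹U, row 0 first, T[0,3] = -(-1.2)/(-7.7) = -0.1558; later rows by forward substitution.
  T[0,:] = [+0.0000, +0.3117, -0.4545, -0.1558]
  T[1,:] = [+0.0000, -0.0534, -0.6364, +0.5124]
  T[2,:] = [+0.0000, +0.0300, -0.1736, -0.5448]
  T[3,:] = [+0.0000, +0.1255, -0.3384, -0.1911]
eigenvalue magnitudes: 0.5622, 0.3901, 0.2459, 0.0000.
spectral radius ρ = 0.5622; 0.5622 < 1: convergent.

0.5622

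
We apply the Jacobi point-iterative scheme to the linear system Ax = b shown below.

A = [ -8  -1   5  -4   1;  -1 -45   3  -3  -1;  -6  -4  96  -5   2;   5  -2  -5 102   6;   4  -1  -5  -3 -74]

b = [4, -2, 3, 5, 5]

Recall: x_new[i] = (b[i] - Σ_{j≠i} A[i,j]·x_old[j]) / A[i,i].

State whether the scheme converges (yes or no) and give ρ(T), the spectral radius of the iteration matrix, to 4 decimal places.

Let D = diag(-8, -45, 96, 102, -74); L, U the strict triangles.
T_J = -D⁻¹(L+U): T[4,2] = -(-5)/(-74) = -0.0676; T[4,4] = 0.
  T[0,:] = [+0.0000, -0.1250, +0.6250, -0.5000, +0.1250]
  T[1,:] = [-0.0222, +0.0000, +0.0667, -0.0667, -0.0222]
  T[2,:] = [+0.0625, +0.0417, +0.0000, +0.0521, -0.0208]
  T[3,:] = [-0.0490, +0.0196, +0.0490, +0.0000, -0.0588]
  T[4,:] = [+0.0541, -0.0135, -0.0676, -0.0405, +0.0000]
moduli |λ_i(T)| = 0.2970, 0.2482, 0.0967, 0.0565, 0.0087.
ρ(T) = max|λ| = 0.2970; 0.2970 < 1, so it converges for any x₀.

yes, ρ = 0.2970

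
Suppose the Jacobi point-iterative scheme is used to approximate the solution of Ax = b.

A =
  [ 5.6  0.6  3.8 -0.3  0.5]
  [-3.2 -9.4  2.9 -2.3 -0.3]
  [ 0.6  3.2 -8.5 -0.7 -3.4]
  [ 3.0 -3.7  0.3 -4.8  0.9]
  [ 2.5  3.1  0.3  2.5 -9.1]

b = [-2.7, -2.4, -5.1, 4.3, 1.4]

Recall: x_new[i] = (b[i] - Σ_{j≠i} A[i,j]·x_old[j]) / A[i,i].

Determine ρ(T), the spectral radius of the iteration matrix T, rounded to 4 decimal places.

0.8364

A = D + L + U where D = diag(5.6, -9.4, -8.5, -4.8, -9.1).
Jacobi T = -D⁻¹(L+U): T[2,3] = -(-0.7)/(-8.5) = -0.0824; T[2,2] = 0.
  T[0,:] = [+0.0000 -0.1071 -0.6786 +0.0536 -0.0893]
  T[1,:] = [-0.3404 +0.0000 +0.3085 -0.2447 -0.0319]
  T[2,:] = [+0.0706 +0.3765 +0.0000 -0.0824 -0.4000]
  T[3,:] = [+0.6250 -0.7708 +0.0625 +0.0000 +0.1875]
  T[4,:] = [+0.2747 +0.3407 +0.0330 +0.2747 +0.0000]
moduli |λ_i(T)| = 0.8364, 0.5896, 0.4792, 0.4792, 0.0008.
ρ(T) = max|λ| = 0.8364; 0.8364 < 1 ⇒ converges.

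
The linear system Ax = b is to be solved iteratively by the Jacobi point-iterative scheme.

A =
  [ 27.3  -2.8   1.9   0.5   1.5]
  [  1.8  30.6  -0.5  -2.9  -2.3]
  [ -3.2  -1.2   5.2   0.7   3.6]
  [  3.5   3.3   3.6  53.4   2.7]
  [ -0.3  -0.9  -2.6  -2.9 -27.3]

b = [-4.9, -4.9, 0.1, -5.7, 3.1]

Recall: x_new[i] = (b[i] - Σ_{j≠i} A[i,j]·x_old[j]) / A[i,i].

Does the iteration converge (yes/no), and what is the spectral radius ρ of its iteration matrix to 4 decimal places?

Diagonal D = diag(27.3, 30.6, 5.2, 53.4, -27.3); L, U strict lower/upper.
Jacobi T = -D⁻¹(L+U): T[3,0] = -(3.5)/(53.4) = -0.0655; T[3,3] = 0.
  T[0,:] = [+0.0000  +0.1026  -0.0696  -0.0183  -0.0549]
  T[1,:] = [-0.0588  +0.0000  +0.0163  +0.0948  +0.0752]
  T[2,:] = [+0.6154  +0.2308  +0.0000  -0.1346  -0.6923]
  T[3,:] = [-0.0655  -0.0618  -0.0674  +0.0000  -0.0506]
  T[4,:] = [-0.0110  -0.0330  -0.0952  -0.1062  +0.0000]
|roots of det(T-λI)|: 0.2121, 0.1529, 0.1404, 0.1404, 0.0862.
spectral radius ρ = 0.2121; 0.2121 < 1 ⇒ converges.

yes, ρ = 0.2121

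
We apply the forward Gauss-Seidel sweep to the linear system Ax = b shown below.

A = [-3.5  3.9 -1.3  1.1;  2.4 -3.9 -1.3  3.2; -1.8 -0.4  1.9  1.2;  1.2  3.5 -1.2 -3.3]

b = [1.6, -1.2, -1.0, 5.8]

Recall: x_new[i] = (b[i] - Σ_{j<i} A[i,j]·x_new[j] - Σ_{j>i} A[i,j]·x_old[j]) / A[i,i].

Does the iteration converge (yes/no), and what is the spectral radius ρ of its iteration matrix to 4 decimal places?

no, ρ = 1.5814

Diagonal D = diag(-3.5, -3.9, 1.9, -3.3); L, U strict lower/upper.
GS T = -(D+L)⁻¹U: row 0 first, T[0,2] = -(-1.3)/(-3.5) = -0.3714; later rows by forward substitution.
  T[0,:] = [+0.0000  +1.1143  -0.3714  +0.3143]
  T[1,:] = [+0.0000  +0.6857  -0.5619  +1.0139]
  T[2,:] = [+0.0000  +1.2000  -0.4702  -0.1204]
  T[3,:] = [+0.0000  +0.6961  -0.5601  +1.2334]
eigenvalue magnitudes: 1.5814, 0.2323, 0.2323, 0.0000.
spectral radius ρ = 1.5814; 1.5814 > 1 ⇒ diverges.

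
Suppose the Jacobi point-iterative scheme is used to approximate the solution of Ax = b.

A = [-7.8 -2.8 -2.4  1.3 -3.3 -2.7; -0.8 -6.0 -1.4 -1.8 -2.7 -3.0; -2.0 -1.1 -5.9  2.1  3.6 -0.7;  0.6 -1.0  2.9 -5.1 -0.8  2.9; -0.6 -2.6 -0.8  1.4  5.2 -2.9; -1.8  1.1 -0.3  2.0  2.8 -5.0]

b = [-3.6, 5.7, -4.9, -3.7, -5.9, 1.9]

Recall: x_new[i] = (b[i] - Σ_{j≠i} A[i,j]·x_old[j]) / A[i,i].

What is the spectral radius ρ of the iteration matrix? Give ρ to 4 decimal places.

A = D + L + U where D = diag(-7.8, -6, -5.9, -5.1, 5.2, -5).
T_J = -D⁻¹(L+U): T[1,4] = -(-2.7)/(-6) = -0.4500; T[1,1] = 0.
  T[0,:] = [+0.0000  -0.3590  -0.3077  +0.1667  -0.4231  -0.3462]
  T[1,:] = [-0.1333  +0.0000  -0.2333  -0.3000  -0.4500  -0.5000]
  T[2,:] = [-0.3390  -0.1864  +0.0000  +0.3559  +0.6102  -0.1186]
  T[3,:] = [+0.1176  -0.1961  +0.5686  +0.0000  -0.1569  +0.5686]
  T[4,:] = [+0.1154  +0.5000  +0.1538  -0.2692  +0.0000  +0.5577]
  T[5,:] = [-0.3600  +0.2200  -0.0600  +0.4000  +0.5600  +0.0000]
|λ(T)| sorted: 1.1788, 0.7668, 0.7668, 0.2820, 0.2820, 0.1441.
ρ(T) = max|λ| = 1.1788; 1.1788 > 1: divergent.

1.1788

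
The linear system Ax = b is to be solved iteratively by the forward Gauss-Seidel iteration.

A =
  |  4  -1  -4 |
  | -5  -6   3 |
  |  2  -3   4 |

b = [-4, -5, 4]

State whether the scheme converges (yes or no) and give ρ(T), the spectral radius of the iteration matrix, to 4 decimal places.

Let D = diag(4, -6, 4); L, U the strict triangles.
GS T = -(D+L)⁻¹U: row 0 first, T[0,2] = -(-4)/(4) = +1.0000; later rows by forward substitution.
  T[0,:] = [+0.0000, +0.2500, +1.0000]
  T[1,:] = [+0.0000, -0.2083, -0.3333]
  T[2,:] = [+0.0000, -0.2812, -0.7500]
|roots of det(T-λI)|: 0.8879, 0.0704, 0.0000.
spectral radius ρ = 0.8879; 0.8879 < 1: convergent.

yes, ρ = 0.8879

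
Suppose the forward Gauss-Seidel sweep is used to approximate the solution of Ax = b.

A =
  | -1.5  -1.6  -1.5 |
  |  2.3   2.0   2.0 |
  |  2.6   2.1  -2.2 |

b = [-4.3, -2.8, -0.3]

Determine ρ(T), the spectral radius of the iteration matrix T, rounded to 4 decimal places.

1.2207

Write A = D+L+U with D = diag(-1.5, 2, -2.2).
Gauss-Seidel: T = -(D+L)⁻¹U, row 0 first, T[0,1] = -(-1.6)/(-1.5) = -1.0667; later rows by forward substitution.
  T[0,:] = [+0.0000 -1.0667 -1.0000]
  T[1,:] = [+0.0000 +1.2267 +0.1500]
  T[2,:] = [+0.0000 -0.0897 -1.0386]
|roots of det(T-λI)|: 1.2207, 1.0327, 0.0000.
ρ(T) = max|λ| = 1.2207; 1.2207 > 1, so it fails to converge.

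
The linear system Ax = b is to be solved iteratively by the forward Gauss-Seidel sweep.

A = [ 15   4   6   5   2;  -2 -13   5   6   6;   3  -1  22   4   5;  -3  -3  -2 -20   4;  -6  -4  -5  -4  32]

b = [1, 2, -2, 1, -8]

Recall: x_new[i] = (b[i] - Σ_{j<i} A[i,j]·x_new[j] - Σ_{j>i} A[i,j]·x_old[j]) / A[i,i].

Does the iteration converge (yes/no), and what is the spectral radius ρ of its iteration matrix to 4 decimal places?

Split A = D + L + U, D = diag(15, -13, 22, -20, 32).
GS T = -(D+L)⁻¹U: row 0 first, T[0,2] = -(6)/(15) = -0.4000; later rows by forward substitution.
  T[0,:] = [+0.0000  -0.2667  -0.4000  -0.3333  -0.1333]
  T[1,:] = [+0.0000  +0.0410  +0.4462  +0.5128  +0.4821]
  T[2,:] = [+0.0000  +0.0382  +0.0748  -0.1131  -0.1872]
  T[3,:] = [+0.0000  +0.0300  -0.0144  -0.0156  +0.1664]
  T[4,:] = [+0.0000  -0.0351  -0.0093  -0.0180  +0.0268]
|λ(T)| sorted: 0.2030, 0.1721, 0.1415, 0.1415, 0.0000.
ρ(T) = max|λ| = 0.2030; 0.2030 < 1 ⇒ converges.

yes, ρ = 0.2030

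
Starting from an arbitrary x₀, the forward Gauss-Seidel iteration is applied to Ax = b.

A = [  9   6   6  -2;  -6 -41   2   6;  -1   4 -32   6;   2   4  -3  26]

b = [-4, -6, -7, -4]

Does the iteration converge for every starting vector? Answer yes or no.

yes

Write A = D+L+U with D = diag(9, -41, -32, 26).
T_GS = -(D+L)⁻¹U: row 0 first, T[0,2] = -(6)/(9) = -0.6667; later rows by forward substitution.
  T[0,:] = [+0.0000, -0.6667, -0.6667, +0.2222]
  T[1,:] = [+0.0000, +0.0976, +0.1463, +0.1138]
  T[2,:] = [+0.0000, +0.0330, +0.0391, +0.1948]
  T[3,:] = [+0.0000, +0.0401, +0.0333, -0.0121]
|λ(T)| sorted: 0.2034, 0.0480, 0.0480, 0.0000.
spectral radius ρ = 0.2034; 0.2034 < 1 ⇒ converges.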